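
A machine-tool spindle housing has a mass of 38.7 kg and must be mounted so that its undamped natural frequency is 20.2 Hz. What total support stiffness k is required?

ω_n = 2πf_n = 2π × 20.2 = 126.9 rad/s.
k = m·ω_n² = 38.7 × 126.9² = 38.7 × 16110 = 623400 N/m.

623000 N/m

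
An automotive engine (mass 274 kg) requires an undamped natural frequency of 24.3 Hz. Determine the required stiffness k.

ω_n = 2πf_n = 2π × 24.3 = 152.7 rad/s.
k = m·ω_n² = 274 × 152.7² = 274 × 23310 = 6387000 N/m.

6390000 N/m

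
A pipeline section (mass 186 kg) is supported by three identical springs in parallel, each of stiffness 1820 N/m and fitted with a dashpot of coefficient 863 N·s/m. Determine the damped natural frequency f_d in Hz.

0.779 Hz

Parallel springs add: k_eq = 3 × 1820 = 5460 N/m.
ω_n = √(k_eq/m) = √(5460/186) = 5.418 rad/s.
Critical damping c_c = 2√(k_eq·m) = 2√(5460 × 186) = 2015 N·s/m, so ζ = c/c_c = 863/2015 = 0.4282.
ω_d = ω_n√(1 − ζ²) = 5.418 × √(1 − 0.183) = 4.896 rad/s.
f_d = ω_d/(2π) = 0.7793 Hz.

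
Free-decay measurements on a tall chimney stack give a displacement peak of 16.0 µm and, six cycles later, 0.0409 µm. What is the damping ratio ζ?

Logarithmic decrement δ = (1/n)·ln(x₀/x_n) = (1/6)·ln(16.0/0.0409) = (1/6)·ln(391.2) = 0.9949.
ζ = δ/√(4π² + δ²) = 0.9949/√(39.48 + 0.990) = 0.9949/6.361 = 0.1564.

0.156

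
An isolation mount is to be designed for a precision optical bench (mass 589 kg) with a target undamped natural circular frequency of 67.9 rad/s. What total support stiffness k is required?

k = m·ω_n² = 589 × 67.90² = 589 × 4610 = 2716000 N/m.

2720000 N/m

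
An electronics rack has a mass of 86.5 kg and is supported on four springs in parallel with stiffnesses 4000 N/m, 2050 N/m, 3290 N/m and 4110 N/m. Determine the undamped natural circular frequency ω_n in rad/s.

12.5 rad/s

Parallel springs add: k_eq = 4000 + 2050 + 3290 + 4110 = 13450 N/m.
ω_n = √(k_eq/m) = √(13450/86.5) = √155.5 = 12.47 rad/s.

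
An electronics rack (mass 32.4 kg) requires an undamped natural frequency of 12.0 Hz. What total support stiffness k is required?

184000 N/m

ω_n = 2πf_n = 2π × 12.0 = 75.40 rad/s.
k = m·ω_n² = 32.4 × 75.40² = 32.4 × 5685 = 184200 N/m.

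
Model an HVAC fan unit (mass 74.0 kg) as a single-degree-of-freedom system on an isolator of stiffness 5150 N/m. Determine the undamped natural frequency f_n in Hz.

1.33 Hz

ω_n = √(k/m) = √(5150/74.0) = √69.59 = 8.342 rad/s.
f_n = ω_n/(2π) = 8.342/6.283 = 1.328 Hz.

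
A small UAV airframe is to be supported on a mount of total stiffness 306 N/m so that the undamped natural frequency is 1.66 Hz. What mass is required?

ω_n = 2πf_n = 2π × 1.66 = 10.43 rad/s.
m = k/ω_n² = 306/10.43² = 306/108.8 = 2.813 kg.

2.81 kg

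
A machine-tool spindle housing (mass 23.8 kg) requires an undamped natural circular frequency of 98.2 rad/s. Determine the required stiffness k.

k = m·ω_n² = 23.8 × 98.20² = 23.8 × 9643 = 229500 N/m.

230000 N/m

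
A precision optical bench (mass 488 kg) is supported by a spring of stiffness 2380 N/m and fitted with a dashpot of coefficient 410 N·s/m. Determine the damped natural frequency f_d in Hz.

0.345 Hz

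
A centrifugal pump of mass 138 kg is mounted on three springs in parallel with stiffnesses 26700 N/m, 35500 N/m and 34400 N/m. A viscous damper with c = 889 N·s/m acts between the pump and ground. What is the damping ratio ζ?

0.122

Parallel springs add: k_eq = 26700 + 35500 + 34400 = 96600 N/m.
ω_n = √(k_eq/m) = √(96600/138) = 26.46 rad/s.
Critical damping c_c = 2√(k_eq·m) = 2√(96600 × 138) = 7302 N·s/m, so ζ = c/c_c = 889/7302 = 0.1217.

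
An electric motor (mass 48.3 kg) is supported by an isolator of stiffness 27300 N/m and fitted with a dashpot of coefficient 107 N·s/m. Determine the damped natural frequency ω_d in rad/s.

23.7 rad/s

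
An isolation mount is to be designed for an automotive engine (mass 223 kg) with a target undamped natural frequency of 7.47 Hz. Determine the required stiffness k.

ω_n = 2πf_n = 2π × 7.47 = 46.94 rad/s.
k = m·ω_n² = 223 × 46.94² = 223 × 2203 = 491300 N/m.

491000 N/m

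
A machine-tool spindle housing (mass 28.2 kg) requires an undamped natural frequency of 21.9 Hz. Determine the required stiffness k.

ω_n = 2πf_n = 2π × 21.9 = 137.6 rad/s.
k = m·ω_n² = 28.2 × 137.6² = 28.2 × 18930 = 533900 N/m.

534000 N/m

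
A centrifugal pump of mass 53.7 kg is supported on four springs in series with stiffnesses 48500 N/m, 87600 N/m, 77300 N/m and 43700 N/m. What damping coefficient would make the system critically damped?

Series springs: 1/k_eq = 1/48500 + 1/87600 + 1/77300 + 1/43700 = 6.785×10^-5, so k_eq = 14740 N/m.
c_c = 2√(k_eq·m) = 2√(14740 × 53.7) = 2 × 889.6 = 1779 N·s/m.

1780 N·s/m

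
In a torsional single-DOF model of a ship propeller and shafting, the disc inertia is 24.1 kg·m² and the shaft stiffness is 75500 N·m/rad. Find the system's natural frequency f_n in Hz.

ω_n = √(k_t/J) = √(75500/24.1) = √3133 = 55.97 rad/s.
f_n = ω_n/(2π) = 55.97/6.283 = 8.908 Hz.

8.91 Hz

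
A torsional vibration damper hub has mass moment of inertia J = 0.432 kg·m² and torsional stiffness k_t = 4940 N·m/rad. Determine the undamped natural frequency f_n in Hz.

17.0 Hz

ω_n = √(k_t/J) = √(4940/0.432) = √11440 = 106.9 rad/s.
f_n = ω_n/(2π) = 106.9/6.283 = 17.02 Hz.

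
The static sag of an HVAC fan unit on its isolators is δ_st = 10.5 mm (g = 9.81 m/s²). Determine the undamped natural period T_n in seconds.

0.206 s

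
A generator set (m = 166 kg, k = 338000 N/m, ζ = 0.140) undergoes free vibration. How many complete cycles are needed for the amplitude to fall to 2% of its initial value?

Logarithmic decrement δ = 2πζ/√(1 − ζ²) = 2π × 0.1400/√(1 − 0.0196) = 0.8884.
x_n/x₀ = e^(−nδ) ≤ 0.02; take ln: n ≥ ln(1/0.02)/δ = 3.912/0.8884 = 4.403.
So 5 complete cycles are required.

5 cycles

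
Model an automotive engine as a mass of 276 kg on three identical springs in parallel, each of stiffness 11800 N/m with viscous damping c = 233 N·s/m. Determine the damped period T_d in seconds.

Parallel springs add: k_eq = 3 × 11800 = 35400 N/m.
ω_n = √(k_eq/m) = √(35400/276) = 11.33 rad/s.
Critical damping c_c = 2√(k_eq·m) = 2√(35400 × 276) = 6252 N·s/m, so ζ = c/c_c = 233/6252 = 0.03727.
ω_d = ω_n√(1 − ζ²) = 11.33 × √(1 − 0.00139) = 11.32 rad/s.
T_d = 2π/ω_d = 0.5552 s.

0.555 s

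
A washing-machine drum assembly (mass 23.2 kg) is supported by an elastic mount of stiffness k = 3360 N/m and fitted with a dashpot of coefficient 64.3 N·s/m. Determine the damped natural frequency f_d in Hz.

1.90 Hz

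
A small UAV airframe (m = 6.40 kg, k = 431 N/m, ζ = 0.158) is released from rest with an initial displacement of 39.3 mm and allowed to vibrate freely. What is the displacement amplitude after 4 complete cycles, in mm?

0.705 mm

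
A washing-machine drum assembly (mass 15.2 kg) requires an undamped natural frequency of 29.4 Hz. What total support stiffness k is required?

519000 N/m

ω_n = 2πf_n = 2π × 29.4 = 184.7 rad/s.
k = m·ω_n² = 15.2 × 184.7² = 15.2 × 34120 = 518700 N/m.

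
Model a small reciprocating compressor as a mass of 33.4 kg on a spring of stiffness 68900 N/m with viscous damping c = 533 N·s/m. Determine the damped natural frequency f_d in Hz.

7.12 Hz

ω_n = √(k/m) = √(68900/33.4) = 45.42 rad/s.
Critical damping c_c = 2√(k·m) = 2√(68900 × 33.4) = 3034 N·s/m, so ζ = c/c_c = 533/3034 = 0.1757.
ω_d = ω_n√(1 − ζ²) = 45.42 × √(1 − 0.0309) = 44.71 rad/s.
f_d = ω_d/(2π) = 7.116 Hz.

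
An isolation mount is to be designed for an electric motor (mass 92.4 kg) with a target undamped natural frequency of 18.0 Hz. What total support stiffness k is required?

1180000 N/m

ω_n = 2πf_n = 2π × 18.0 = 113.1 rad/s.
k = m·ω_n² = 92.4 × 113.1² = 92.4 × 12790 = 1182000 N/m.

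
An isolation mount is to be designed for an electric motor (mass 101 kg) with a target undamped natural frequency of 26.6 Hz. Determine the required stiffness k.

2820000 N/m

ω_n = 2πf_n = 2π × 26.6 = 167.1 rad/s.
k = m·ω_n² = 101 × 167.1² = 101 × 27930 = 2821000 N/m.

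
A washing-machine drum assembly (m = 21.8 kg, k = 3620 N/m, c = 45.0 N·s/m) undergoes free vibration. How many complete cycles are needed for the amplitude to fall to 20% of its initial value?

4 cycles

ζ = c/(2√(km)) = 45.0/(2√(3620 × 21.8)) = 45.0/561.8 = 0.08009.
Logarithmic decrement δ = 2πζ/√(1 − ζ²) = 2π × 0.08009/√(1 − 0.00642) = 0.5049.
x_n/x₀ = e^(−nδ) ≤ 0.2; take ln: n ≥ ln(1/0.2)/δ = 1.609/0.5049 = 3.188.
So 4 complete cycles are required.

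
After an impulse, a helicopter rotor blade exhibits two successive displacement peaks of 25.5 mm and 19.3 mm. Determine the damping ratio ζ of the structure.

Logarithmic decrement δ = (1/n)·ln(x₀/x_n) = (1/1)·ln(25.5/19.3) = (1/1)·ln(1.321) = 0.2786.
ζ = δ/√(4π² + δ²) = 0.2786/√(39.48 + 0.0776) = 0.2786/6.289 = 0.04429.

0.0443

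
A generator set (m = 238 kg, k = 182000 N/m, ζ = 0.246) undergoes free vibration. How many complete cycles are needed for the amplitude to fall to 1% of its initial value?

Logarithmic decrement δ = 2πζ/√(1 − ζ²) = 2π × 0.2460/√(1 − 0.0605) = 1.595.
x_n/x₀ = e^(−nδ) ≤ 0.01; take ln: n ≥ ln(1/0.01)/δ = 4.605/1.595 = 2.888.
So 3 complete cycles are required.

3 cycles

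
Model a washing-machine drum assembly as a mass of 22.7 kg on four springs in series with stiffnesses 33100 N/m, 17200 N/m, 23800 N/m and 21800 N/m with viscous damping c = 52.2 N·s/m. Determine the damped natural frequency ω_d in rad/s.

15.8 rad/s

Series springs: 1/k_eq = 1/33100 + 1/17200 + 1/23800 + 1/21800 = 0.0001762, so k_eq = 5674 N/m.
ω_n = √(k_eq/m) = √(5674/22.7) = 15.81 rad/s.
Critical damping c_c = 2√(k_eq·m) = 2√(5674 × 22.7) = 717.8 N·s/m, so ζ = c/c_c = 52.2/717.8 = 0.07272.
ω_d = ω_n√(1 − ζ²) = 15.81 × √(1 − 0.00529) = 15.77 rad/s.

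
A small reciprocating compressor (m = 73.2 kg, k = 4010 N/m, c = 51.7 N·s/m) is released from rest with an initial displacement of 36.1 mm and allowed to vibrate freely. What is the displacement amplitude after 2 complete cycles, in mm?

19.8 mm

ζ = c/(2√(km)) = 51.7/(2√(4010 × 73.2)) = 51.7/1084 = 0.04771.
Logarithmic decrement δ = 2πζ/√(1 − ζ²) = 2π × 0.04771/√(1 − 0.00228) = 0.3001.
After n cycles, x_n/x₀ = e^(−nδ), so x_2 = 36.1 × e^(−2 × 0.3001) = 36.1 × 0.5487 = 19.81 mm.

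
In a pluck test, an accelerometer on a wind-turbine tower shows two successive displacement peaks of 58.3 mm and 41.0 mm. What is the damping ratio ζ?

0.0559

Logarithmic decrement δ = (1/n)·ln(x₀/x_n) = (1/1)·ln(58.3/41.0) = (1/1)·ln(1.422) = 0.3520.
ζ = δ/√(4π² + δ²) = 0.3520/√(39.48 + 0.124) = 0.3520/6.293 = 0.05594.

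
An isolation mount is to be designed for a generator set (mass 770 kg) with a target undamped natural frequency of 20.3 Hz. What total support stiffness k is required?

ω_n = 2πf_n = 2π × 20.3 = 127.5 rad/s.
k = m·ω_n² = 770 × 127.5² = 770 × 16270 = 12530000 N/m.

12500000 N/m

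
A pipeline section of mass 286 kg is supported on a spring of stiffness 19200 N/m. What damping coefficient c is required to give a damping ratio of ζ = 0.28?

c_c = 2√(k·m) = 2√(19200 × 286) = 4687 N·s/m.
c = ζ·c_c = 0.28 × 4687 = 1312 N·s/m.

1310 N·s/m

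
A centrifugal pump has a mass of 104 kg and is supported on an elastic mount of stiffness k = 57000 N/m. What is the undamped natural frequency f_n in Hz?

3.73 Hz

ω_n = √(k/m) = √(57000/104) = √548.1 = 23.41 rad/s.
f_n = ω_n/(2π) = 23.41/6.283 = 3.726 Hz.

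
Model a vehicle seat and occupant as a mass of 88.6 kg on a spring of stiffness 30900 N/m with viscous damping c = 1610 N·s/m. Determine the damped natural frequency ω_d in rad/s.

ω_n = √(k/m) = √(30900/88.6) = 18.68 rad/s.
Critical damping c_c = 2√(k·m) = 2√(30900 × 88.6) = 3309 N·s/m, so ζ = c/c_c = 1610/3309 = 0.4865.
ω_d = ω_n√(1 − ζ²) = 18.68 × √(1 − 0.237) = 16.32 rad/s.

16.3 rad/s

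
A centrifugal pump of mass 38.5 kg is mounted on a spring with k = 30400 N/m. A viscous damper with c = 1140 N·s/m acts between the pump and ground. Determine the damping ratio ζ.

0.527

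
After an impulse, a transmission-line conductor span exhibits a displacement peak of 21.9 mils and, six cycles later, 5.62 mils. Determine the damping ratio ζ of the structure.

0.0361

Logarithmic decrement δ = (1/n)·ln(x₀/x_n) = (1/6)·ln(21.9/5.62) = (1/6)·ln(3.897) = 0.2267.
ζ = δ/√(4π² + δ²) = 0.2267/√(39.48 + 0.0514) = 0.2267/6.287 = 0.03606.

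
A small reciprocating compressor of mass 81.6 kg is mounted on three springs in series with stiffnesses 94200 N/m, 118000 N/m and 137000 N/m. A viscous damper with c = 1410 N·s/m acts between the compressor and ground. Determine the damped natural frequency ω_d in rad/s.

19.7 rad/s

Series springs: 1/k_eq = 1/94200 + 1/118000 + 1/137000 = 2.639×10^-5, so k_eq = 37890 N/m.
ω_n = √(k_eq/m) = √(37890/81.6) = 21.55 rad/s.
Critical damping c_c = 2√(k_eq·m) = 2√(37890 × 81.6) = 3517 N·s/m, so ζ = c/c_c = 1410/3517 = 0.4009.
ω_d = ω_n√(1 − ζ²) = 21.55 × √(1 − 0.161) = 19.74 rad/s.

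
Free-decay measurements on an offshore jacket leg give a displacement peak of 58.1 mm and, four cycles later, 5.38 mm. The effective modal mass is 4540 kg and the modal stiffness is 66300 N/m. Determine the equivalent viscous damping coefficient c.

3270 N·s/m

Logarithmic decrement δ = (1/n)·ln(x₀/x_n) = (1/4)·ln(58.1/5.38) = (1/4)·ln(10.80) = 0.5949.
ζ = δ/√(4π² + δ²) = 0.5949/√(39.48 + 0.354) = 0.5949/6.311 = 0.09425.
c = ζ · 2√(km) = 0.09425 × 2√(66300 × 4540) = 0.09425 × 34700 = 3271 N·s/m.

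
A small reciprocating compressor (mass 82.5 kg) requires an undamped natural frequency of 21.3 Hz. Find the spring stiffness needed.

1480000 N/m

ω_n = 2πf_n = 2π × 21.3 = 133.8 rad/s.
k = m·ω_n² = 82.5 × 133.8² = 82.5 × 17910 = 1478000 N/m.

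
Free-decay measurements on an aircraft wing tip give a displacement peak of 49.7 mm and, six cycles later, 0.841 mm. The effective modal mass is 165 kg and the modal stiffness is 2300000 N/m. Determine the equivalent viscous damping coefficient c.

4190 N·s/m

Logarithmic decrement δ = (1/n)·ln(x₀/x_n) = (1/6)·ln(49.7/0.841) = (1/6)·ln(59.10) = 0.6799.
ζ = δ/√(4π² + δ²) = 0.6799/√(39.48 + 0.462) = 0.6799/6.320 = 0.1076.
c = ζ · 2√(km) = 0.1076 × 2√(2300000 × 165) = 0.1076 × 38960 = 4191 N·s/m.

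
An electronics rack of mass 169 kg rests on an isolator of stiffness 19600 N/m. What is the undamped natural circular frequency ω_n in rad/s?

10.8 rad/s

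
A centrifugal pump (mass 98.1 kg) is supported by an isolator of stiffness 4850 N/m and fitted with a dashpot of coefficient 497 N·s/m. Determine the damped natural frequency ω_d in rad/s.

ω_n = √(k/m) = √(4850/98.1) = 7.031 rad/s.
Critical damping c_c = 2√(k·m) = 2√(4850 × 98.1) = 1380 N·s/m, so ζ = c/c_c = 497/1380 = 0.3603.
ω_d = ω_n√(1 − ζ²) = 7.031 × √(1 − 0.130) = 6.559 rad/s.

6.56 rad/s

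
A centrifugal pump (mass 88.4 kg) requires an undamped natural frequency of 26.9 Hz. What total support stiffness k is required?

2530000 N/m

ω_n = 2πf_n = 2π × 26.9 = 169.0 rad/s.
k = m·ω_n² = 88.4 × 169.0² = 88.4 × 28570 = 2525000 N/m.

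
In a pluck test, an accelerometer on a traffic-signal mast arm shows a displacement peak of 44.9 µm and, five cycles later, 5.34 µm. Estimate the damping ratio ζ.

Logarithmic decrement δ = (1/n)·ln(x₀/x_n) = (1/5)·ln(44.9/5.34) = (1/5)·ln(8.408) = 0.4258.
ζ = δ/√(4π² + δ²) = 0.4258/√(39.48 + 0.181) = 0.4258/6.298 = 0.06762.

0.0676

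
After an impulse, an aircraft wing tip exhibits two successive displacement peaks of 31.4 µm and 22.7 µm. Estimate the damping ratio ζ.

Logarithmic decrement δ = (1/n)·ln(x₀/x_n) = (1/1)·ln(31.4/22.7) = (1/1)·ln(1.383) = 0.3244.
ζ = δ/√(4π² + δ²) = 0.3244/√(39.48 + 0.105) = 0.3244/6.292 = 0.05157.

0.0516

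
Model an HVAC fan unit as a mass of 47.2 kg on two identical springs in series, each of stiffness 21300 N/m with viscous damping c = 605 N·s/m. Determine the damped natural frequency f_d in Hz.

2.16 Hz

Series springs: 1/k_eq = 2/21300, so k_eq = 21300/2 = 10650 N/m.
ω_n = √(k_eq/m) = √(10650/47.2) = 15.02 rad/s.
Critical damping c_c = 2√(k_eq·m) = 2√(10650 × 47.2) = 1418 N·s/m, so ζ = c/c_c = 605/1418 = 0.4267.
ω_d = ω_n√(1 − ζ²) = 15.02 × √(1 − 0.182) = 13.59 rad/s.
f_d = ω_d/(2π) = 2.162 Hz.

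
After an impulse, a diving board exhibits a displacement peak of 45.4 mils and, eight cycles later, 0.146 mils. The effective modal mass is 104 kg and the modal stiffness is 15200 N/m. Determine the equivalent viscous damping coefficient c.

285 N·s/m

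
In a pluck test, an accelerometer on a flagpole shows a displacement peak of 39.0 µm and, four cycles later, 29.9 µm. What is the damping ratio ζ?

0.0106

Logarithmic decrement δ = (1/n)·ln(x₀/x_n) = (1/4)·ln(39.0/29.9) = (1/4)·ln(1.304) = 0.06643.
ζ = δ/√(4π² + δ²) = 0.06643/√(39.48 + 0.00441) = 0.06643/6.284 = 0.01057.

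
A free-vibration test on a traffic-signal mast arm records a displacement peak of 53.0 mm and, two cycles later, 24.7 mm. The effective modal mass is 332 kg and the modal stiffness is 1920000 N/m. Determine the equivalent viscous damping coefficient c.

Logarithmic decrement δ = (1/n)·ln(x₀/x_n) = (1/2)·ln(53.0/24.7) = (1/2)·ln(2.146) = 0.3817.
ζ = δ/√(4π² + δ²) = 0.3817/√(39.48 + 0.146) = 0.3817/6.295 = 0.06064.
c = ζ · 2√(km) = 0.06064 × 2√(1920000 × 332) = 0.06064 × 50500 = 3062 N·s/m.

3060 N·s/m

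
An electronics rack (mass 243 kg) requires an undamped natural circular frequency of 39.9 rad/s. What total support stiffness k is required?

k = m·ω_n² = 243 × 39.90² = 243 × 1592 = 386900 N/m.

387000 N/m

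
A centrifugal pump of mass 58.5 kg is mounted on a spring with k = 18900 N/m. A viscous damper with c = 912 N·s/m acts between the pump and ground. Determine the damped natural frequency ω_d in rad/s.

16.2 rad/s

ω_n = √(k/m) = √(18900/58.5) = 17.97 rad/s.
Critical damping c_c = 2√(k·m) = 2√(18900 × 58.5) = 2103 N·s/m, so ζ = c/c_c = 912/2103 = 0.4337.
ω_d = ω_n√(1 − ζ²) = 17.97 × √(1 − 0.188) = 16.20 rad/s.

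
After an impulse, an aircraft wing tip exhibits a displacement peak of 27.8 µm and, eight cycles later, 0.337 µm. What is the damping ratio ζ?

Logarithmic decrement δ = (1/n)·ln(x₀/x_n) = (1/8)·ln(27.8/0.337) = (1/8)·ln(82.49) = 0.5516.
ζ = δ/√(4π² + δ²) = 0.5516/√(39.48 + 0.304) = 0.5516/6.307 = 0.08745.

0.0875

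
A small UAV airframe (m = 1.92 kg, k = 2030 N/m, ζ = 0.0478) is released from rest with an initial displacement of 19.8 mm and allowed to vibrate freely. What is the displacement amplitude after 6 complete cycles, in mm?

Logarithmic decrement δ = 2πζ/√(1 − ζ²) = 2π × 0.04780/√(1 − 0.00228) = 0.3007.
After n cycles, x_n/x₀ = e^(−nδ), so x_6 = 19.8 × e^(−6 × 0.3007) = 19.8 × 0.1646 = 3.260 mm.

3.26 mm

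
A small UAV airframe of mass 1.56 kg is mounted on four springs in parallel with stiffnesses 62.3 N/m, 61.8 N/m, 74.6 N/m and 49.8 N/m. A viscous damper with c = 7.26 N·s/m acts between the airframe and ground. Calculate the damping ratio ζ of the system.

0.184

Parallel springs add: k_eq = 62.3 + 61.8 + 74.6 + 49.8 = 248.5 N/m.
ω_n = √(k_eq/m) = √(248.5/1.56) = 12.62 rad/s.
Critical damping c_c = 2√(k_eq·m) = 2√(248.5 × 1.56) = 39.38 N·s/m, so ζ = c/c_c = 7.26/39.38 = 0.1844.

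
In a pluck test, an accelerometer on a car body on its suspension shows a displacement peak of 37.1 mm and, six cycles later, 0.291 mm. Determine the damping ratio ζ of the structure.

Logarithmic decrement δ = (1/n)·ln(x₀/x_n) = (1/6)·ln(37.1/0.291) = (1/6)·ln(127.5) = 0.8080.
ζ = δ/√(4π² + δ²) = 0.8080/√(39.48 + 0.653) = 0.8080/6.335 = 0.1275.

0.128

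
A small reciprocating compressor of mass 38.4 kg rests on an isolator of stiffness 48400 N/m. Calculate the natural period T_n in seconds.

ω_n = √(k/m) = √(48400/38.4) = √1260 = 35.50 rad/s.
T_n = 2π/ω_n = 6.283/35.50 = 0.1770 s.

0.177 s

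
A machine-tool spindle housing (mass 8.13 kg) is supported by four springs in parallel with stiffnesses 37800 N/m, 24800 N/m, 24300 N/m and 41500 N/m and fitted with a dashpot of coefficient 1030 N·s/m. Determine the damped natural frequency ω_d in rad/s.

109 rad/s

Parallel springs add: k_eq = 37800 + 24800 + 24300 + 41500 = 128400 N/m.
ω_n = √(k_eq/m) = √(128400/8.13) = 125.7 rad/s.
Critical damping c_c = 2√(k_eq·m) = 2√(128400 × 8.13) = 2043 N·s/m, so ζ = c/c_c = 1030/2043 = 0.5041.
ω_d = ω_n√(1 − ζ²) = 125.7 × √(1 − 0.254) = 108.5 rad/s.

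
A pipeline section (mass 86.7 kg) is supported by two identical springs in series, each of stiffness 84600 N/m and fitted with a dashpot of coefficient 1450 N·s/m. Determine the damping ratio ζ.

Series springs: 1/k_eq = 2/84600, so k_eq = 84600/2 = 42300 N/m.
ω_n = √(k_eq/m) = √(42300/86.7) = 22.09 rad/s.
Critical damping c_c = 2√(k_eq·m) = 2√(42300 × 86.7) = 3830 N·s/m, so ζ = c/c_c = 1450/3830 = 0.3786.

0.379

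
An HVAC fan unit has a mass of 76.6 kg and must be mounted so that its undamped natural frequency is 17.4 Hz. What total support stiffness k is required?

916000 N/m

ω_n = 2πf_n = 2π × 17.4 = 109.3 rad/s.
k = m·ω_n² = 76.6 × 109.3² = 76.6 × 11950 = 915600 N/m.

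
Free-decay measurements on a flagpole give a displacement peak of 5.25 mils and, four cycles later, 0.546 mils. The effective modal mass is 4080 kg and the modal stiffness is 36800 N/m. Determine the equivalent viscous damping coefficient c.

Logarithmic decrement δ = (1/n)·ln(x₀/x_n) = (1/4)·ln(5.25/0.546) = (1/4)·ln(9.615) = 0.5658.
ζ = δ/√(4π² + δ²) = 0.5658/√(39.48 + 0.320) = 0.5658/6.309 = 0.08969.
c = ζ · 2√(km) = 0.08969 × 2√(36800 × 4080) = 0.08969 × 24510 = 2198 N·s/m.

2200 N·s/m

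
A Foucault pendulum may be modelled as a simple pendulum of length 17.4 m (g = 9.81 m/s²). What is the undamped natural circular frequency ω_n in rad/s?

0.751 rad/s

For a simple pendulum ω_n = √(g/L) = √(9.81/17.4) = √0.5638 = 0.7509 rad/s.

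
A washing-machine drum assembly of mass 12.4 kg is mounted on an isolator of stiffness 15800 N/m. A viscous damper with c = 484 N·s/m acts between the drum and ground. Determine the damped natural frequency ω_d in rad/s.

29.9 rad/s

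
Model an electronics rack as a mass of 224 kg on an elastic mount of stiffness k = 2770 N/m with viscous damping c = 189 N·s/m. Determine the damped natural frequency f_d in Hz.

ω_n = √(k/m) = √(2770/224) = 3.517 rad/s.
Critical damping c_c = 2√(k·m) = 2√(2770 × 224) = 1575 N·s/m, so ζ = c/c_c = 189/1575 = 0.1200.
ω_d = ω_n√(1 − ζ²) = 3.517 × √(1 − 0.0144) = 3.491 rad/s.
f_d = ω_d/(2π) = 0.5556 Hz.

0.556 Hz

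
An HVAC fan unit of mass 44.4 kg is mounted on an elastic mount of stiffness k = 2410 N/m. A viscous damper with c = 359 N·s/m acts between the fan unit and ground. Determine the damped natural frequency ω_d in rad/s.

ω_n = √(k/m) = √(2410/44.4) = 7.367 rad/s.
Critical damping c_c = 2√(k·m) = 2√(2410 × 44.4) = 654.2 N·s/m, so ζ = c/c_c = 359/654.2 = 0.5487.
ω_d = ω_n√(1 − ζ²) = 7.367 × √(1 − 0.301) = 6.159 rad/s.

6.16 rad/s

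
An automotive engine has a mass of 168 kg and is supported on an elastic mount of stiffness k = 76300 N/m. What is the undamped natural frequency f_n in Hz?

3.39 Hz

ω_n = √(k/m) = √(76300/168) = √454.2 = 21.31 rad/s.
f_n = ω_n/(2π) = 21.31/6.283 = 3.392 Hz.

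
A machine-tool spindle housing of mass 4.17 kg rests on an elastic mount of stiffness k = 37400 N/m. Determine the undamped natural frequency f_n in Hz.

15.1 Hz

ω_n = √(k/m) = √(37400/4.17) = √8969 = 94.70 rad/s.
f_n = ω_n/(2π) = 94.70/6.283 = 15.07 Hz.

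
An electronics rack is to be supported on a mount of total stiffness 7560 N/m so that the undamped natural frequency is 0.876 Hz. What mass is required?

ω_n = 2πf_n = 2π × 0.876 = 5.504 rad/s.
m = k/ω_n² = 7560/5.504² = 7560/30.29 = 249.5 kg.

250 kg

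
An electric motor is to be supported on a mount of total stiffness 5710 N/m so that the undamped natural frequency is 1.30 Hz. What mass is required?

85.6 kg

ω_n = 2πf_n = 2π × 1.30 = 8.168 rad/s.
m = k/ω_n² = 5710/8.168² = 5710/66.72 = 85.58 kg.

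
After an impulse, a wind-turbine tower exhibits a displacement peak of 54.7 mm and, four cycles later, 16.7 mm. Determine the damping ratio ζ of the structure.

Logarithmic decrement δ = (1/n)·ln(x₀/x_n) = (1/4)·ln(54.7/16.7) = (1/4)·ln(3.275) = 0.2966.
ζ = δ/√(4π² + δ²) = 0.2966/√(39.48 + 0.0880) = 0.2966/6.290 = 0.04716.

0.0472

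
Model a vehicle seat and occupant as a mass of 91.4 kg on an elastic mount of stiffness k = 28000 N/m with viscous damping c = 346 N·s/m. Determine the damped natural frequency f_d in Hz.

2.77 Hz

ω_n = √(k/m) = √(28000/91.4) = 17.50 rad/s.
Critical damping c_c = 2√(k·m) = 2√(28000 × 91.4) = 3199 N·s/m, so ζ = c/c_c = 346/3199 = 0.1081.
ω_d = ω_n√(1 − ζ²) = 17.50 × √(1 − 0.0117) = 17.40 rad/s.
f_d = ω_d/(2π) = 2.769 Hz.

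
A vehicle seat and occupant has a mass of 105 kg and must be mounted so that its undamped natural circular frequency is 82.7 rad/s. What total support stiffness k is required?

718000 N/m

k = m·ω_n² = 105 × 82.70² = 105 × 6839 = 718100 N/m.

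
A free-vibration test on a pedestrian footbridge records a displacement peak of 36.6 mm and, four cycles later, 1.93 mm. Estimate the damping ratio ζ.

0.116

Logarithmic decrement δ = (1/n)·ln(x₀/x_n) = (1/4)·ln(36.6/1.93) = (1/4)·ln(18.96) = 0.7356.
ζ = δ/√(4π² + δ²) = 0.7356/√(39.48 + 0.541) = 0.7356/6.326 = 0.1163.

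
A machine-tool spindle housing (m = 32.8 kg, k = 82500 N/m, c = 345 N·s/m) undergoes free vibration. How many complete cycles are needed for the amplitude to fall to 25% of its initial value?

3 cycles

ζ = c/(2√(km)) = 345/(2√(82500 × 32.8)) = 345/3290 = 0.1049.
Logarithmic decrement δ = 2πζ/√(1 − ζ²) = 2π × 0.1049/√(1 − 0.0110) = 0.6625.
x_n/x₀ = e^(−nδ) ≤ 0.25; take ln: n ≥ ln(1/0.25)/δ = 1.386/0.6625 = 2.092.
So 3 complete cycles are required.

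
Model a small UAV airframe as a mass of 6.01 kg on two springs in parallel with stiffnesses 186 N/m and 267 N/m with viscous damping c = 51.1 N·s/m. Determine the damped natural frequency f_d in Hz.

1.20 Hz

Parallel springs add: k_eq = 186 + 267 = 453.0 N/m.
ω_n = √(k_eq/m) = √(453.0/6.01) = 8.682 rad/s.
Critical damping c_c = 2√(k_eq·m) = 2√(453.0 × 6.01) = 104.4 N·s/m, so ζ = c/c_c = 51.1/104.4 = 0.4897.
ω_d = ω_n√(1 − ζ²) = 8.682 × √(1 − 0.240) = 7.570 rad/s.
f_d = ω_d/(2π) = 1.205 Hz.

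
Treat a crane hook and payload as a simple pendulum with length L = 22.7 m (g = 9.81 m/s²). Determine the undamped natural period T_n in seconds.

9.56 s

For a simple pendulum ω_n = √(g/L) = √(9.81/22.7) = √0.4322 = 0.6574 rad/s.
T_n = 2π/ω_n = 6.283/0.6574 = 9.558 s.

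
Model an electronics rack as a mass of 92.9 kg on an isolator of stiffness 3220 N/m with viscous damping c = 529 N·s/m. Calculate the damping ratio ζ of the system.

ω_n = √(k/m) = √(3220/92.9) = 5.887 rad/s.
Critical damping c_c = 2√(k·m) = 2√(3220 × 92.9) = 1094 N·s/m, so ζ = c/c_c = 529/1094 = 0.4836.

0.484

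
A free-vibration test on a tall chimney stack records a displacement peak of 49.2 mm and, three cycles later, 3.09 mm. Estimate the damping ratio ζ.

0.145

Logarithmic decrement δ = (1/n)·ln(x₀/x_n) = (1/3)·ln(49.2/3.09) = (1/3)·ln(15.92) = 0.9226.
ζ = δ/√(4π² + δ²) = 0.9226/√(39.48 + 0.851) = 0.9226/6.351 = 0.1453.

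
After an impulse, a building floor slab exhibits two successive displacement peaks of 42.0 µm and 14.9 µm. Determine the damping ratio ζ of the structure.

Logarithmic decrement δ = (1/n)·ln(x₀/x_n) = (1/1)·ln(42.0/14.9) = (1/1)·ln(2.819) = 1.036.
ζ = δ/√(4π² + δ²) = 1.036/√(39.48 + 1.07) = 1.036/6.368 = 0.1627.

0.163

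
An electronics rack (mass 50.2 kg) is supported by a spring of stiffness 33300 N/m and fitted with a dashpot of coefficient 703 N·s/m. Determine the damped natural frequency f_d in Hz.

3.94 Hz

ω_n = √(k/m) = √(33300/50.2) = 25.76 rad/s.
Critical damping c_c = 2√(k·m) = 2√(33300 × 50.2) = 2586 N·s/m, so ζ = c/c_c = 703/2586 = 0.2719.
ω_d = ω_n√(1 − ζ²) = 25.76 × √(1 − 0.0739) = 24.79 rad/s.
f_d = ω_d/(2π) = 3.945 Hz.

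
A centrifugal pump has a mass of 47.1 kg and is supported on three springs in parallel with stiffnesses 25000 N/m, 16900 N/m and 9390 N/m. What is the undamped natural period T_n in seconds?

Parallel springs add: k_eq = 25000 + 16900 + 9390 = 51290 N/m.
ω_n = √(k_eq/m) = √(51290/47.1) = √1089 = 33.00 rad/s.
T_n = 2π/ω_n = 6.283/33.00 = 0.1904 s.

0.190 s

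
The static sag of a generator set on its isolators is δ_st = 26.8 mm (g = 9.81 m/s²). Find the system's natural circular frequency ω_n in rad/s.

ω_n = √(g/δ_st) = √(9.81/0.0268) = √366.0 = 19.13 rad/s.

19.1 rad/s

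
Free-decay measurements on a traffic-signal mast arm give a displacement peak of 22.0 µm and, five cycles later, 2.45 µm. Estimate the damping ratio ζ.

0.0697

Logarithmic decrement δ = (1/n)·ln(x₀/x_n) = (1/5)·ln(22.0/2.45) = (1/5)·ln(8.980) = 0.4390.
ζ = δ/√(4π² + δ²) = 0.4390/√(39.48 + 0.193) = 0.4390/6.299 = 0.06970.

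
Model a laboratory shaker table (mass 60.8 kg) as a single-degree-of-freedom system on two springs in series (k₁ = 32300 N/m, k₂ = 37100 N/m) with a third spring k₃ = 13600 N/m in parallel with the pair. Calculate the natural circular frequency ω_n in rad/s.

22.5 rad/s

Series pair: k_s = k₁k₂/(k₁+k₂) = (32300)(37100)/(32300 + 37100) = 17270 N/m. In parallel with k₃: k_eq = 17270 + 13600 = 30870 N/m.
ω_n = √(k_eq/m) = √(30870/60.8) = √507.7 = 22.53 rad/s.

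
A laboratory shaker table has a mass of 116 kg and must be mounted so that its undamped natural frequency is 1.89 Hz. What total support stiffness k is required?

ω_n = 2πf_n = 2π × 1.89 = 11.88 rad/s.
k = m·ω_n² = 116 × 11.88² = 116 × 141.0 = 16360 N/m.

16400 N/m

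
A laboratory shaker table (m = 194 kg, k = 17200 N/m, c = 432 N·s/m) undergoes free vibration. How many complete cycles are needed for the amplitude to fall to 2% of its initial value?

6 cycles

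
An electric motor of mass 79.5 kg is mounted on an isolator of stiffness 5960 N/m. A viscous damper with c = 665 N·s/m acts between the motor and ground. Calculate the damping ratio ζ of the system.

ω_n = √(k/m) = √(5960/79.5) = 8.658 rad/s.
Critical damping c_c = 2√(k·m) = 2√(5960 × 79.5) = 1377 N·s/m, so ζ = c/c_c = 665/1377 = 0.4830.

0.483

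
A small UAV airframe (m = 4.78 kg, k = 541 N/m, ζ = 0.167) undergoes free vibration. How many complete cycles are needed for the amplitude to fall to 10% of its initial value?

3 cycles

Logarithmic decrement δ = 2πζ/√(1 − ζ²) = 2π × 0.1670/√(1 − 0.0279) = 1.064.
x_n/x₀ = e^(−nδ) ≤ 0.1; take ln: n ≥ ln(1/0.1)/δ = 2.303/1.064 = 2.164.
So 3 complete cycles are required.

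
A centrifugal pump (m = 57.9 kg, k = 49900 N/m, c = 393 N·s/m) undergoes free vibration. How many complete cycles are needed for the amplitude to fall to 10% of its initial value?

4 cycles

ζ = c/(2√(km)) = 393/(2√(49900 × 57.9)) = 393/3400 = 0.1156.
Logarithmic decrement δ = 2πζ/√(1 − ζ²) = 2π × 0.1156/√(1 − 0.0134) = 0.7313.
x_n/x₀ = e^(−nδ) ≤ 0.1; take ln: n ≥ ln(1/0.1)/δ = 2.303/0.7313 = 3.149.
So 4 complete cycles are required.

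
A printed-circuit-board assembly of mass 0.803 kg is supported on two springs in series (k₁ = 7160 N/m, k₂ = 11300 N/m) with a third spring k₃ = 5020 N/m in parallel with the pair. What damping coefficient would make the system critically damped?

174 N·s/m

Series pair: k_s = k₁k₂/(k₁+k₂) = (7160)(11300)/(7160 + 11300) = 4383 N/m. In parallel with k₃: k_eq = 4383 + 5020 = 9403 N/m.
c_c = 2√(k_eq·m) = 2√(9403 × 0.803) = 2 × 86.89 = 173.8 N·s/m.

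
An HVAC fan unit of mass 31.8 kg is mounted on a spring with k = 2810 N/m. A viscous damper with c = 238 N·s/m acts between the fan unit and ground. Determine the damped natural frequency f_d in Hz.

ω_n = √(k/m) = √(2810/31.8) = 9.400 rad/s.
Critical damping c_c = 2√(k·m) = 2√(2810 × 31.8) = 597.9 N·s/m, so ζ = c/c_c = 238/597.9 = 0.3981.
ω_d = ω_n√(1 − ζ²) = 9.400 × √(1 − 0.158) = 8.623 rad/s.
f_d = ω_d/(2π) = 1.372 Hz.

1.37 Hz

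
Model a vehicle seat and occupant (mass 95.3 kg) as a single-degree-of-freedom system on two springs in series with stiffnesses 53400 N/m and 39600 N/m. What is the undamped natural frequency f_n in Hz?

Series springs: 1/k_eq = 1/53400 + 1/39600 = 4.398×10^-5, so k_eq = 22740 N/m.
ω_n = √(k_eq/m) = √(22740/95.3) = √238.6 = 15.45 rad/s.
f_n = ω_n/(2π) = 15.45/6.283 = 2.458 Hz.

2.46 Hz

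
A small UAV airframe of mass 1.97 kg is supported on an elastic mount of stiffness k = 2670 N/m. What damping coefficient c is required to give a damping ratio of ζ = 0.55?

c_c = 2√(k·m) = 2√(2670 × 1.97) = 145.1 N·s/m.
c = ζ·c_c = 0.55 × 145.1 = 79.78 N·s/m.

79.8 N·s/m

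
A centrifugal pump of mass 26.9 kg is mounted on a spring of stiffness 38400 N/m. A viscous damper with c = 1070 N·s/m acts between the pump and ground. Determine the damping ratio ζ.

ω_n = √(k/m) = √(38400/26.9) = 37.78 rad/s.
Critical damping c_c = 2√(k·m) = 2√(38400 × 26.9) = 2033 N·s/m, so ζ = c/c_c = 1070/2033 = 0.5264.

0.526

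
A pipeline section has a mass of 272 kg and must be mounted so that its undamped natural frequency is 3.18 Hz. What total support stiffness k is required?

109000 N/m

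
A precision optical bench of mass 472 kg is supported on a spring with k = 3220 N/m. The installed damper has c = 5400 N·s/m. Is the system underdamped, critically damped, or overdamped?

overdamped

c_c = 2√(k·m) = 2466 N·s/m; ζ = c/c_c = 5400/2466 = 2.19.
Since ζ > 1 the system is overdamped.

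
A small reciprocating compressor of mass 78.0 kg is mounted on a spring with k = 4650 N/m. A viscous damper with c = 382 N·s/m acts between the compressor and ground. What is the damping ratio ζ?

ω_n = √(k/m) = √(4650/78.0) = 7.721 rad/s.
Critical damping c_c = 2√(k·m) = 2√(4650 × 78.0) = 1204 N·s/m, so ζ = c/c_c = 382/1204 = 0.3171.

0.317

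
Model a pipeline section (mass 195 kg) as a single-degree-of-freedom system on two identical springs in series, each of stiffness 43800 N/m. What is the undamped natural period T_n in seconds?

0.593 s

Series springs: 1/k_eq = 2/43800, so k_eq = 43800/2 = 21900 N/m.
ω_n = √(k_eq/m) = √(21900/195) = √112.3 = 10.60 rad/s.
T_n = 2π/ω_n = 6.283/10.60 = 0.5929 s.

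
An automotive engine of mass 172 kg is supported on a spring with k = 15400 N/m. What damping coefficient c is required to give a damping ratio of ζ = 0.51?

c_c = 2√(k·m) = 2√(15400 × 172) = 3255 N·s/m.
c = ζ·c_c = 0.51 × 3255 = 1660 N·s/m.

1660 N·s/m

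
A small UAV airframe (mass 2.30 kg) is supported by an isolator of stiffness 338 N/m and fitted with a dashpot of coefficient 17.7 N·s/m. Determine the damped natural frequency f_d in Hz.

1.83 Hz

ω_n = √(k/m) = √(338.0/2.30) = 12.12 rad/s.
Critical damping c_c = 2√(k·m) = 2√(338.0 × 2.30) = 55.76 N·s/m, so ζ = c/c_c = 17.7/55.76 = 0.3174.
ω_d = ω_n√(1 − ζ²) = 12.12 × √(1 − 0.101) = 11.50 rad/s.
f_d = ω_d/(2π) = 1.830 Hz.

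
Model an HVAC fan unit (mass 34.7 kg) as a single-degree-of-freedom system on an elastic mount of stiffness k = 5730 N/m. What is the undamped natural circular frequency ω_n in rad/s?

ω_n = √(k/m) = √(5730/34.7) = √165.1 = 12.85 rad/s.

12.9 rad/s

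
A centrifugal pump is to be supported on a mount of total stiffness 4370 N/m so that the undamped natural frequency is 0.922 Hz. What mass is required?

ω_n = 2πf_n = 2π × 0.922 = 5.793 rad/s.
m = k/ω_n² = 4370/5.793² = 4370/33.56 = 130.2 kg.

130 kg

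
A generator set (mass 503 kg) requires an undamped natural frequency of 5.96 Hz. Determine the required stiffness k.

705000 N/m

ω_n = 2πf_n = 2π × 5.96 = 37.45 rad/s.
k = m·ω_n² = 503 × 37.45² = 503 × 1402 = 705400 N/m.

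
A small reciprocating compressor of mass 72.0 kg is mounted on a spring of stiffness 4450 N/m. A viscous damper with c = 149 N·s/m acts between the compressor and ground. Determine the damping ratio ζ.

ω_n = √(k/m) = √(4450/72.0) = 7.862 rad/s.
Critical damping c_c = 2√(k·m) = 2√(4450 × 72.0) = 1132 N·s/m, so ζ = c/c_c = 149/1132 = 0.1316.

0.132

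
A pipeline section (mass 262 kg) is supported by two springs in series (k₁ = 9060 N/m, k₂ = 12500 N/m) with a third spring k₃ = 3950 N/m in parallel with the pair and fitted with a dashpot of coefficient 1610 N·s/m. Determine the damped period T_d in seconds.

Series pair: k_s = k₁k₂/(k₁+k₂) = (9060)(12500)/(9060 + 12500) = 5253 N/m. In parallel with k₃: k_eq = 5253 + 3950 = 9203 N/m.
ω_n = √(k_eq/m) = √(9203/262) = 5.927 rad/s.
Critical damping c_c = 2√(k_eq·m) = 2√(9203 × 262) = 3106 N·s/m, so ζ = c/c_c = 1610/3106 = 0.5184.
ω_d = ω_n√(1 − ζ²) = 5.927 × √(1 − 0.269) = 5.068 rad/s.
T_d = 2π/ω_d = 1.240 s.

1.24 s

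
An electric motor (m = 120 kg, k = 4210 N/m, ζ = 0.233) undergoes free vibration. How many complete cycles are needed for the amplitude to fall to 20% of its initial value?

Logarithmic decrement δ = 2πζ/√(1 − ζ²) = 2π × 0.2330/√(1 − 0.0543) = 1.505.
x_n/x₀ = e^(−nδ) ≤ 0.2; take ln: n ≥ ln(1/0.2)/δ = 1.609/1.505 = 1.069.
So 2 complete cycles are required.

2 cycles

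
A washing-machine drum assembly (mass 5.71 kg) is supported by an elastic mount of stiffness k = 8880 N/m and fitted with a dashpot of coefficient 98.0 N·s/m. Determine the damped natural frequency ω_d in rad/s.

ω_n = √(k/m) = √(8880/5.71) = 39.44 rad/s.
Critical damping c_c = 2√(k·m) = 2√(8880 × 5.71) = 450.4 N·s/m, so ζ = c/c_c = 98.0/450.4 = 0.2176.
ω_d = ω_n√(1 − ζ²) = 39.44 × √(1 − 0.0474) = 38.49 rad/s.

38.5 rad/s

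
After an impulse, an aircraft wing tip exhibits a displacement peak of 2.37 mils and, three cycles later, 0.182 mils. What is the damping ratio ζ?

Logarithmic decrement δ = (1/n)·ln(x₀/x_n) = (1/3)·ln(2.37/0.182) = (1/3)·ln(13.02) = 0.8555.
ζ = δ/√(4π² + δ²) = 0.8555/√(39.48 + 0.732) = 0.8555/6.341 = 0.1349.

0.135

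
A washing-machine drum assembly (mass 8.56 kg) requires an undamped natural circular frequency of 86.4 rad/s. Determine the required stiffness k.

k = m·ω_n² = 8.56 × 86.40² = 8.56 × 7465 = 63900 N/m.

63900 N/m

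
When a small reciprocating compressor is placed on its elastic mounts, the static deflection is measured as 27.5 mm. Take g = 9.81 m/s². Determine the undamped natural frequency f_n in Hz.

3.01 Hz

ω_n = √(g/δ_st) = √(9.81/0.0275) = √356.7 = 18.89 rad/s.
f_n = ω_n/(2π) = 18.89/6.283 = 3.006 Hz.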